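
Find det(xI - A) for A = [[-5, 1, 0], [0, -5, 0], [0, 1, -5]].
χ_A(x) = (x + 5)^3

xI - A = [[x + 5, -1, 0], [0, x + 5, 0], [0, -1, x + 5]].

Expanding det(xI - A) along the first row:
det(xI - A) = + (x + 5)·det([[x + 5, 0], [-1, x + 5]]) - (-1)·det([[0, 0], [0, x + 5]]) + (0)·det([[0, x + 5], [0, -1]]).

Evaluating gives χ_A(x) = x^3 + 15x^2 + 75x + 125 = (x + 5)^3.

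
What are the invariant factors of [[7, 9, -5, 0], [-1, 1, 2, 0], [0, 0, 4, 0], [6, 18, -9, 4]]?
x - 4, (x - 4)^3

The Jordan structure of A has elementary divisors (x - 4)^3, (x - 4). Arranging the block sizes at each eigenvalue in decreasing order and taking row products gives the invariant factors.

Invariant factors (smallest first, each dividing the next): x - 4, (x - 4)^3.

Check: the last factor (x - 4)^3 is the minimal polynomial, and the product (x - 4)^4 is the characteristic polynomial.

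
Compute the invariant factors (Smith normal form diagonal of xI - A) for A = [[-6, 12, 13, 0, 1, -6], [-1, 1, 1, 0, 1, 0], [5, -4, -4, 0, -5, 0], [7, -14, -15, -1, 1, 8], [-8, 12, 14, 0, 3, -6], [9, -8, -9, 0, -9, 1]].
The Jordan structure of A has elementary divisors (x + 5), (x + 1)^2, (x + 1), (x - 1), (x - 1). Arranging the block sizes at each eigenvalue in decreasing order and taking row products gives the invariant factors.

Invariant factors (smallest first, each dividing the next): (x - 1)(x + 1), (x - 1)(x + 1)^2(x + 5).

Check: the last factor (x - 1)(x + 1)^2(x + 5) is the minimal polynomial, and the product (x - 1)^2(x + 1)^3(x + 5) is the characteristic polynomial.

(x - 1)(x + 1), (x - 1)(x + 1)^2(x + 5)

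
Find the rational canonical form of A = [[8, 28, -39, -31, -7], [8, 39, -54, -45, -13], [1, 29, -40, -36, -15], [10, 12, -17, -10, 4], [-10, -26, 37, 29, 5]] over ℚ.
R = [[0, 0, 0, 0, 2], [1, 0, 0, 0, 0], [0, 1, 0, 0, -6], [0, 0, 1, 0, 3], [0, 0, 0, 1, 2]]

The invariant factors of A (the non-unit diagonal entries of the Smith normal form of xI - A over ℚ[x]) are (x - 1)^2(x^3 - 4x - 2), each dividing the next. The characteristic polynomial is their product, (x - 1)^2(x^3 - 4x - 2).

The rational canonical form is the block-diagonal matrix of companion matrices C(f_i):
R = [[0, 0, 0, 0, 2], [1, 0, 0, 0, 0], [0, 1, 0, 0, -6], [0, 0, 1, 0, 3], [0, 0, 0, 1, 2]].

Note the characteristic polynomial does not split into linear factors over ℚ, so A has no Jordan form over ℚ; the rational canonical form exists over any field.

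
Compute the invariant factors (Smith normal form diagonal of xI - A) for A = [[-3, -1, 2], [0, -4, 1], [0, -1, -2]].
(x + 3)^3

The Jordan structure of A has elementary divisors (x + 3)^3. Arranging the block sizes at each eigenvalue in decreasing order and taking row products gives the invariant factors.

Invariant factors (smallest first, each dividing the next): (x + 3)^3.

Check: the last factor (x + 3)^3 is the minimal polynomial, and the product (x + 3)^3 is the characteristic polynomial.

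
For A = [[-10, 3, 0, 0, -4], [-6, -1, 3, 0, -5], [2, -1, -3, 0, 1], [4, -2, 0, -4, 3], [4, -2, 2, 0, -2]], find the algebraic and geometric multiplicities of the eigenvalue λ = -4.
The characteristic polynomial is (x + 4)^5, so the factor x + 4 appears with exponent 5: the algebraic multiplicity is 5.

rank(A + 4I) = 3, so the eigenspace has dimension 5 - 3 = 2: the geometric multiplicity is 2.

Since 2 < 5, A is not diagonalizable.

algebraic multiplicity 5, geometric multiplicity 2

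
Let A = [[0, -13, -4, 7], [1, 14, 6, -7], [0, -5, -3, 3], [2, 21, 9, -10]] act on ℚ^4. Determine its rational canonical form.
The invariant factors of A (the non-unit diagonal entries of the Smith normal form of xI - A over ℚ[x]) are (x - 1)(x^3 - 3x + 1), each dividing the next. The characteristic polynomial is their product, (x - 1)(x^3 - 3x + 1).

The rational canonical form is the block-diagonal matrix of companion matrices C(f_i):
R = [[0, 0, 0, 1], [1, 0, 0, -4], [0, 1, 0, 3], [0, 0, 1, 1]].

Note the characteristic polynomial does not split into linear factors over ℚ, so A has no Jordan form over ℚ; the rational canonical form exists over any field.

R = [[0, 0, 0, 1], [1, 0, 0, -4], [0, 1, 0, 3], [0, 0, 1, 1]]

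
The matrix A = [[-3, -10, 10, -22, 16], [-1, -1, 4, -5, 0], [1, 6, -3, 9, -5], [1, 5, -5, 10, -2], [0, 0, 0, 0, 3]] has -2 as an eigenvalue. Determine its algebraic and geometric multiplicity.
algebraic multiplicity 1, geometric multiplicity 1

The characteristic polynomial is (x - 3)^3(x + 1)(x + 2), so the factor x + 2 appears with exponent 1: the algebraic multiplicity is 1.

rank(A + 2I) = 4, so the eigenspace has dimension 5 - 4 = 1: the geometric multiplicity is 1.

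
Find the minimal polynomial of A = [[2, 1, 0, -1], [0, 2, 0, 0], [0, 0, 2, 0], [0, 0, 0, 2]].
The characteristic polynomial factors as (x - 2)^4. The minimal polynomial is ∏(x - λ)^{k_λ} where k_λ is the size of the largest Jordan block at λ.

For λ = 2: rank(A - 2I) = 1, and the largest Jordan block has size 2 (the smallest k with rank((A - 2I)^k) = rank((A - 2I)^(k+1))).

So m_A(x) = (x - 2)^2.

m_A(x) = (x - 2)^2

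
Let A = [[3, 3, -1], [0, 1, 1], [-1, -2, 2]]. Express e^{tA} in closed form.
A has Jordan form J = [[2, 1, 0], [0, 2, 1], [0, 0, 2]] with A = PJP^{-1}, so e^{tA} = P e^{tJ} P^{-1}.

For a Jordan block J_k(λ), e^{tJ_k(λ)} = e^{λt} · (I + tN + t^2 N^2/2! + ... + t^{k-1} N^{k-1}/(k-1)!) where N is the nilpotent superdiagonal part.

Assembling the blocks and conjugating back gives the entries of e^{tA} as shown above.

e^{tA} = [[(t^2 + t + 1)*e^{2*t}, t*(t + 3)*e^{2*t}, t*(t - 1)*e^{2*t}], [-t^2*e^{2*t}/2, (-t^2/2 - t + 1)*e^{2*t}, t*(2 - t)*e^{2*t}/2], [t*(-t - 2)*e^{2*t}/2, t*(-t - 4)*e^{2*t}/2, (2 - t^2)*e^{2*t}/2]]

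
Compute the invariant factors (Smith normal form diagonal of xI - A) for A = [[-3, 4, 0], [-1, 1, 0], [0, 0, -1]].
x + 1, (x + 1)^2

The Jordan structure of A has elementary divisors (x + 1)^2, (x + 1). Arranging the block sizes at each eigenvalue in decreasing order and taking row products gives the invariant factors.

Invariant factors (smallest first, each dividing the next): x + 1, (x + 1)^2.

Check: the last factor (x + 1)^2 is the minimal polynomial, and the product (x + 1)^3 is the characteristic polynomial.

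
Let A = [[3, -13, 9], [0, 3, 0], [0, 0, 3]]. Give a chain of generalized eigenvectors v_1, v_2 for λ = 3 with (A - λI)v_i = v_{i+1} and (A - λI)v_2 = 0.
We seek v_1 ∈ ker((A - 3I)^2) \ ker(A - 3I), then set v_{i+1} = (A - 3I) v_i.

One such chain is v_1 = [[0, 2, 3]]^T, v_2 = [[1, 0, 0]]^T. Check: (A - 3I) v_2 = [[0, 0, 0]]^T = 0.

v_1 = [[0, 2, 3]]^T, v_2 = [[1, 0, 0]]^T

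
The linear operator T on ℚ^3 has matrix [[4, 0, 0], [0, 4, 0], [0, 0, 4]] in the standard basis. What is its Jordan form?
The characteristic polynomial is det(xI - A) = (x - 4)^3, so the eigenvalues are 4 (algebraic multiplicity 3).

For λ = 4: rank(A - 4I) = 0. The eigenspace has dimension 3 - 0 = 3, so there are 3 Jordan blocks; the rank sequence gives block sizes [1, 1, 1].

Assembling the blocks gives the Jordan form J above.

J = [[4, 0, 0], [0, 4, 0], [0, 0, 4]]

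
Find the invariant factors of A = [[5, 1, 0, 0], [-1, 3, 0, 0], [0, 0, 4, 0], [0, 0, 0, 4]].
The Jordan structure of A has elementary divisors (x - 4)^2, (x - 4), (x - 4). Arranging the block sizes at each eigenvalue in decreasing order and taking row products gives the invariant factors.

Invariant factors (smallest first, each dividing the next): x - 4, x - 4, (x - 4)^2.

Check: the last factor (x - 4)^2 is the minimal polynomial, and the product (x - 4)^4 is the characteristic polynomial.

x - 4, x - 4, (x - 4)^2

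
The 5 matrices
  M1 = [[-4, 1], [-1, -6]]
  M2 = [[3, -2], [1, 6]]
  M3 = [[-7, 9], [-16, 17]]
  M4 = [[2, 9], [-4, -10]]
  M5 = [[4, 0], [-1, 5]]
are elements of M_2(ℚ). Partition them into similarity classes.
Characteristic polynomials: χ_{M1} = (x + 5)^2, χ_{M2} = (x - 5)(x - 4), χ_{M3} = (x - 5)^2, χ_{M4} = (x + 4)^2, χ_{M5} = (x - 5)(x - 4).

{M1}: invariant factors (x + 5)^2.

{M2, M5}: invariant factors (x - 5)(x - 4).

{M3}: invariant factors (x - 5)^2.

{M4}: invariant factors (x + 4)^2.

Matrices are similar if and only if their invariant-factor lists agree; the partition into similarity classes is {M1}, {M2, M5}, {M3}, {M4}.

4 classes: {M1}, {M2, M5}, {M3}, {M4}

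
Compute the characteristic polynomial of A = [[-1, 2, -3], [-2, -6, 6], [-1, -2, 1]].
xI - A = [[x + 1, -2, 3], [2, x + 6, -6], [1, 2, x - 1]].

Expanding det(xI - A) along the first row:
det(xI - A) = + (x + 1)·det([[x + 6, -6], [2, x - 1]]) - (-2)·det([[2, -6], [1, x - 1]]) + (3)·det([[2, x + 6], [1, 2]]).

Evaluating gives χ_A(x) = x^3 + 6x^2 + 12x + 8 = (x + 2)^3.

χ_A(x) = (x + 2)^3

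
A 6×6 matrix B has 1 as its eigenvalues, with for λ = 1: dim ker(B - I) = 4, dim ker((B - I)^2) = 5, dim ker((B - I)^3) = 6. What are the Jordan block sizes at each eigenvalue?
λ = 1: successive nullity increments [4, 1, 1] count blocks of size ≥ k; block sizes are [3, 1, 1, 1].

Jordan blocks: (1, 3), (1, 1), (1, 1), (1, 1)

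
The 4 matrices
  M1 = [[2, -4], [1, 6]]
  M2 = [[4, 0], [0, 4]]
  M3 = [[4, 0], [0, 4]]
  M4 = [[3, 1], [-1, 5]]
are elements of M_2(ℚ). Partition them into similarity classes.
2 classes: {M1, M4}, {M2, M3}

Characteristic polynomials: χ_{M1} = (x - 4)^2, χ_{M2} = (x - 4)^2, χ_{M3} = (x - 4)^2, χ_{M4} = (x - 4)^2.

{M1, M4}: invariant factors (x - 4)^2.

{M2, M3}: invariant factors x - 4, x - 4.

Matrices are similar if and only if their invariant-factor lists agree; the partition into similarity classes is {M1, M4}, {M2, M3}.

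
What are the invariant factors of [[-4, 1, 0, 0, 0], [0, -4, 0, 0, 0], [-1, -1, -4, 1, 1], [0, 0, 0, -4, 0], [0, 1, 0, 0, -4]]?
x + 4, (x + 4)^2, (x + 4)^2

The Jordan structure of A has elementary divisors (x + 4)^2, (x + 4)^2, (x + 4). Arranging the block sizes at each eigenvalue in decreasing order and taking row products gives the invariant factors.

Invariant factors (smallest first, each dividing the next): x + 4, (x + 4)^2, (x + 4)^2.

Check: the last factor (x + 4)^2 is the minimal polynomial, and the product (x + 4)^5 is the characteristic polynomial.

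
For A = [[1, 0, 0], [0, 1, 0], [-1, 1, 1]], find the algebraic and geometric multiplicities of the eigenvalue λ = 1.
The characteristic polynomial is (x - 1)^3, so the factor x - 1 appears with exponent 3: the algebraic multiplicity is 3.

rank(A - I) = 1, so the eigenspace has dimension 3 - 1 = 2: the geometric multiplicity is 2.

Since 2 < 3, A is not diagonalizable.

algebraic multiplicity 3, geometric multiplicity 2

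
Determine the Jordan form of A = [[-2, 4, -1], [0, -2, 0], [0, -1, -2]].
The characteristic polynomial is det(xI - A) = (x + 2)^3, so the eigenvalues are -2 (algebraic multiplicity 3).

For λ = -2: rank(A + 2I) = 2, rank((A + 2I)^2) = 1, rank((A + 2I)^3) = 0. The eigenspace has dimension 3 - 2 = 1, so there is 1 Jordan block; the rank sequence gives block sizes [3].

Assembling the blocks gives the Jordan form J above.

J = [[-2, 1, 0], [0, -2, 1], [0, 0, -2]]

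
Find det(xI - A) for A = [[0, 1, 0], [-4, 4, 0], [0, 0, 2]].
xI - A = [[x, -1, 0], [4, x - 4, 0], [0, 0, x - 2]].

Expanding det(xI - A) along the first row:
det(xI - A) = + (x)·det([[x - 4, 0], [0, x - 2]]) - (-1)·det([[4, 0], [0, x - 2]]) + (0)·det([[4, x - 4], [0, 0]]).

Evaluating gives χ_A(x) = x^3 - 6x^2 + 12x - 8 = (x - 2)^3.

χ_A(x) = (x - 2)^3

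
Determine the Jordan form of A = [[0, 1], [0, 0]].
The characteristic polynomial is det(xI - A) = x^2, so the eigenvalues are 0 (algebraic multiplicity 2).

For λ = 0: rank(A) = 1, rank(A^2) = 0. The eigenspace has dimension 2 - 1 = 1, so there is 1 Jordan block; the rank sequence gives block sizes [2].

Assembling the blocks gives the Jordan form J above.

J = [[0, 1], [0, 0]]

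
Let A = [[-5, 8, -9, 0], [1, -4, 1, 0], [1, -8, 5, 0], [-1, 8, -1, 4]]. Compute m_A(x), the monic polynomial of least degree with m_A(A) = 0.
m_A(x) = (x - 4)(x + 4)^2

The characteristic polynomial factors as (x - 4)^2(x + 4)^2. The minimal polynomial is ∏(x - λ)^{k_λ} where k_λ is the size of the largest Jordan block at λ.

For λ = -4: rank(A + 4I) = 3, and the largest Jordan block has size 2 (the smallest k with rank((A + 4I)^k) = rank((A + 4I)^(k+1))).
For λ = 4: rank(A - 4I) = 2, and the largest Jordan block has size 1 (the smallest k with rank((A - 4I)^k) = rank((A - 4I)^(k+1))).

So m_A(x) = (x - 4)(x + 4)^2.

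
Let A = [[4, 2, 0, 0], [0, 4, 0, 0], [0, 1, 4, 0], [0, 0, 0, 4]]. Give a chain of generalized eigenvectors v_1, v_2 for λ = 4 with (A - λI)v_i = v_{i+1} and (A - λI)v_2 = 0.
v_1 = [[1, 1, -2, 2]]^T, v_2 = [[2, 0, 1, 0]]^T

We seek v_1 ∈ ker((A - 4I)^2) \ ker(A - 4I), then set v_{i+1} = (A - 4I) v_i.

One such chain is v_1 = [[1, 1, -2, 2]]^T, v_2 = [[2, 0, 1, 0]]^T. Check: (A - 4I) v_2 = [[0, 0, 0, 0]]^T = 0.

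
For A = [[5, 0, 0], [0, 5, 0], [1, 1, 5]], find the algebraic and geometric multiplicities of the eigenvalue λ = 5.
The characteristic polynomial is (x - 5)^3, so the factor x - 5 appears with exponent 3: the algebraic multiplicity is 3.

rank(A - 5I) = 1, so the eigenspace has dimension 3 - 1 = 2: the geometric multiplicity is 2.

Since 2 < 3, A is not diagonalizable.

algebraic multiplicity 3, geometric multiplicity 2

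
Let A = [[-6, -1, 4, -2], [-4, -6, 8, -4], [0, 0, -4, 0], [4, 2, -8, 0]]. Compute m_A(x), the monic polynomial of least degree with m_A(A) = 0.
The characteristic polynomial factors as (x + 4)^4. The minimal polynomial is ∏(x - λ)^{k_λ} where k_λ is the size of the largest Jordan block at λ.

For λ = -4: rank(A + 4I) = 1, and the largest Jordan block has size 2 (the smallest k with rank((A + 4I)^k) = rank((A + 4I)^(k+1))).

So m_A(x) = (x + 4)^2.

m_A(x) = (x + 4)^2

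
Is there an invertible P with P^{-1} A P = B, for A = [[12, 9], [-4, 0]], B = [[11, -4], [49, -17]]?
No.

trace(A) = 12 but trace(B) = -6. The trace is a similarity invariant, so A and B are not similar.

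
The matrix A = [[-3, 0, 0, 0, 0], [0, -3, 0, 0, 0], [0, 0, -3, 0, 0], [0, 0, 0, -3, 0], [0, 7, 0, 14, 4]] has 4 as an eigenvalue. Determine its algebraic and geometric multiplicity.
algebraic multiplicity 1, geometric multiplicity 1

The characteristic polynomial is (x - 4)(x + 3)^4, so the factor x - 4 appears with exponent 1: the algebraic multiplicity is 1.

rank(A - 4I) = 4, so the eigenspace has dimension 5 - 4 = 1: the geometric multiplicity is 1.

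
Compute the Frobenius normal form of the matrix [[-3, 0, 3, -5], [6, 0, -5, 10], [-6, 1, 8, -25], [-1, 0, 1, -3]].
The invariant factors of A (the non-unit diagonal entries of the Smith normal form of xI - A over ℚ[x]) are (x - 2)(x^3 + 4x + 2), each dividing the next. The characteristic polynomial is their product, (x - 2)(x^3 + 4x + 2).

The rational canonical form is the block-diagonal matrix of companion matrices C(f_i):
R = [[0, 0, 0, 4], [1, 0, 0, 6], [0, 1, 0, -4], [0, 0, 1, 2]].

Note the characteristic polynomial does not split into linear factors over ℚ, so A has no Jordan form over ℚ; the rational canonical form exists over any field.

R = [[0, 0, 0, 4], [1, 0, 0, 6], [0, 1, 0, -4], [0, 0, 1, 2]]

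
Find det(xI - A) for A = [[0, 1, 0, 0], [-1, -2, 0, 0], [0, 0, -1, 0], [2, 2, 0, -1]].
xI - A = [[x, -1, 0, 0], [1, x + 2, 0, 0], [0, 0, x + 1, 0], [-2, -2, 0, x + 1]].

Expanding det(xI - A) along the first row:
det(xI - A) = + (x)·det([[x + 2, 0, 0], [0, x + 1, 0], [-2, 0, x + 1]]) - (-1)·det([[1, 0, 0], [0, x + 1, 0], [-2, 0, x + 1]]) + (0)·det([[1, x + 2, 0], [0, 0, 0], [-2, -2, x + 1]]) - (0)·det([[1, x + 2, 0], [0, 0, x + 1], [-2, -2, 0]]).

Evaluating gives χ_A(x) = x^4 + 4x^3 + 6x^2 + 4x + 1 = (x + 1)^4.

χ_A(x) = (x + 1)^4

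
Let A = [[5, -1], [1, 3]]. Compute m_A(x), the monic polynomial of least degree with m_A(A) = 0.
The characteristic polynomial factors as (x - 4)^2. The minimal polynomial is ∏(x - λ)^{k_λ} where k_λ is the size of the largest Jordan block at λ.

For λ = 4: rank(A - 4I) = 1, and the largest Jordan block has size 2 (the smallest k with rank((A - 4I)^k) = rank((A - 4I)^(k+1))).

So m_A(x) = (x - 4)^2.

m_A(x) = (x - 4)^2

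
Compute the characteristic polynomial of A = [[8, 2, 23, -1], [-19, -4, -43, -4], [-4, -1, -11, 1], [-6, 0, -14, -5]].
χ_A(x) = (x + 3)^4

xI - A = [[x - 8, -2, -23, 1], [19, x + 4, 43, 4], [4, 1, x + 11, -1], [6, 0, 14, x + 5]].

Expanding det(xI - A) along the first row:
det(xI - A) = + (x - 8)·det([[x + 4, 43, 4], [1, x + 11, -1], [0, 14, x + 5]]) - (-2)·det([[19, 43, 4], [4, x + 11, -1], [6, 14, x + 5]]) + (-23)·det([[19, x + 4, 4], [4, 1, -1], [6, 0, x + 5]]) - (1)·det([[19, x + 4, 43], [4, 1, x + 11], [6, 0, 14]]).

Evaluating gives χ_A(x) = x^4 + 12x^3 + 54x^2 + 108x + 81 = (x + 3)^4.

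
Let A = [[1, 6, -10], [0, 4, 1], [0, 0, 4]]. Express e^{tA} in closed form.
e^{tA} = [[e^{t}, 2*(e^{3*t} - 1)*e^{t}, 2*(t*e^{3*t} - 2*e^{3*t} + 2)*e^{t}], [0, e^{4*t}, t*e^{4*t}], [0, 0, e^{4*t}]]

A has Jordan form J = [[1, 0, 0], [0, 4, 1], [0, 0, 4]] with A = PJP^{-1}, so e^{tA} = P e^{tJ} P^{-1}.

For a Jordan block J_k(λ), e^{tJ_k(λ)} = e^{λt} · (I + tN + t^2 N^2/2! + ... + t^{k-1} N^{k-1}/(k-1)!) where N is the nilpotent superdiagonal part.

Assembling the blocks and conjugating back gives the entries of e^{tA} as shown above.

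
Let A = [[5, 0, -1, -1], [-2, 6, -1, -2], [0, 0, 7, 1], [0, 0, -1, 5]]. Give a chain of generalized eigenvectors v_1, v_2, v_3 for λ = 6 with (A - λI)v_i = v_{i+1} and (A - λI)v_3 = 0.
v_1 = [[-1, 2, 0, 1]]^T, v_2 = [[0, 0, 1, -1]]^T, v_3 = [[0, 1, 0, 0]]^T

We seek v_1 ∈ ker((A - 6I)^3) \ ker((A - 6I)^2), then set v_{i+1} = (A - 6I) v_i.

One such chain is v_1 = [[-1, 2, 0, 1]]^T, v_2 = [[0, 0, 1, -1]]^T, v_3 = [[0, 1, 0, 0]]^T. Check: (A - 6I) v_3 = [[0, 0, 0, 0]]^T = 0.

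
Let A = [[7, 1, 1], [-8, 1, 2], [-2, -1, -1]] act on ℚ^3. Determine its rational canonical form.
R = [[0, 0, 5], [1, 0, -11], [0, 1, 7]]

The invariant factors of A (the non-unit diagonal entries of the Smith normal form of xI - A over ℚ[x]) are (x - 5)(x - 1)^2, each dividing the next. The characteristic polynomial is their product, (x - 5)(x - 1)^2.

The rational canonical form is the block-diagonal matrix of companion matrices C(f_i):
R = [[0, 0, 5], [1, 0, -11], [0, 1, 7]].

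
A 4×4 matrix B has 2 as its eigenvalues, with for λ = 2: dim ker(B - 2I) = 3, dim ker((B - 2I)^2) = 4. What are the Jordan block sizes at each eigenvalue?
Jordan blocks: (2, 2), (2, 1), (2, 1)

λ = 2: successive nullity increments [3, 1] count blocks of size ≥ k; block sizes are [2, 1, 1].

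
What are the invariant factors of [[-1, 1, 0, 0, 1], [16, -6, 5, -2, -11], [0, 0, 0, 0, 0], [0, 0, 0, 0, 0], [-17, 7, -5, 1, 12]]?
x, x^3(x - 5)

The Jordan structure of A has elementary divisors x^3, x, (x - 5). Arranging the block sizes at each eigenvalue in decreasing order and taking row products gives the invariant factors.

Invariant factors (smallest first, each dividing the next): x, x^3(x - 5).

Check: the last factor x^3(x - 5) is the minimal polynomial, and the product x^4(x - 5) is the characteristic polynomial.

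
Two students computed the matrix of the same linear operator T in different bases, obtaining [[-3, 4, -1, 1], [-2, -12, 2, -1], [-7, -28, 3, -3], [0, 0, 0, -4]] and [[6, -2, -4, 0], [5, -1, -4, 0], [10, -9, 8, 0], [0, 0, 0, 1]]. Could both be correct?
trace(A) = -16 but trace(B) = 14. The trace is a similarity invariant, so A and B are not similar.

No.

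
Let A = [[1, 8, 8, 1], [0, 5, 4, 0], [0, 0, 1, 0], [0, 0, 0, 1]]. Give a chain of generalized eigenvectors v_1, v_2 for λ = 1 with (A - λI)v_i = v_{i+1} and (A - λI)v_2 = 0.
v_1 = [[-1, 0, 0, 1]]^T, v_2 = [[1, 0, 0, 0]]^T

We seek v_1 ∈ ker((A - I)^2) \ ker(A - I), then set v_{i+1} = (A - I) v_i.

One such chain is v_1 = [[-1, 0, 0, 1]]^T, v_2 = [[1, 0, 0, 0]]^T. Check: (A - I) v_2 = [[0, 0, 0, 0]]^T = 0.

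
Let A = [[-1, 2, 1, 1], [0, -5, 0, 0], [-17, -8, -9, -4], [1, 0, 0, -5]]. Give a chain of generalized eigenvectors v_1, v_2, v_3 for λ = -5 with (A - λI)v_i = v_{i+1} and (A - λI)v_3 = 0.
We seek v_1 ∈ ker((A + 5I)^3) \ ker((A + 5I)^2), then set v_{i+1} = (A + 5I) v_i.

One such chain is v_1 = [[0, 1, 0, -1]]^T, v_2 = [[1, 0, -4, 0]]^T, v_3 = [[0, 0, -1, 1]]^T. Check: (A + 5I) v_3 = [[0, 0, 0, 0]]^T = 0.

v_1 = [[0, 1, 0, -1]]^T, v_2 = [[1, 0, -4, 0]]^T, v_3 = [[0, 0, -1, 1]]^T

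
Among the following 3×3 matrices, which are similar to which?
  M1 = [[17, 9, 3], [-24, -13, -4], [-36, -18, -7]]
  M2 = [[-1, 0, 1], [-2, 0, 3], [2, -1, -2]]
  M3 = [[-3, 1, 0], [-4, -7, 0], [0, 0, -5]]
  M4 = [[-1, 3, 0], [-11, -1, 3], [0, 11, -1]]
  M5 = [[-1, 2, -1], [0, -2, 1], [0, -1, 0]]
3 classes: {M1}, {M2, M4, M5}, {M3}

Characteristic polynomials: χ_{M1} = (x + 1)^3, χ_{M2} = (x + 1)^3, χ_{M3} = (x + 5)^3, χ_{M4} = (x + 1)^3, χ_{M5} = (x + 1)^3.

{M1}: invariant factors x + 1, (x + 1)^2.

{M2, M4, M5}: invariant factors (x + 1)^3.

{M3}: invariant factors x + 5, (x + 5)^2.

Matrices are similar if and only if their invariant-factor lists agree; the partition into similarity classes is {M1}, {M2, M4, M5}, {M3}.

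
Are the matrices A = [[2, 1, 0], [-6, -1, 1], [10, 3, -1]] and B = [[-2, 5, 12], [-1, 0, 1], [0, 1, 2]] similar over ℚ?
Yes.

Two matrices over a field are similar if and only if they have the same invariant factors.

Both A and B have characteristic polynomial x^3 and minimal polynomial x^3. Computing further, both have invariant factors x^3. Hence A and B are similar.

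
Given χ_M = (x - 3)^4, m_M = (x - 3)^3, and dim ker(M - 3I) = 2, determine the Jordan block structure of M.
Jordan blocks: (3, 3), (3, 1)

λ = 3: algebraic multiplicity 4 (exponent in χ_M), largest block size 3 (exponent in m_M), 2 blocks (geometric multiplicity). These force block sizes [3, 1].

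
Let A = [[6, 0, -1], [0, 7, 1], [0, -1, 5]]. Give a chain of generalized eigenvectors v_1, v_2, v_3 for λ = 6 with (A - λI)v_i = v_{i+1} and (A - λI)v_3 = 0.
v_1 = [[1, 0, 1]]^T, v_2 = [[-1, 1, -1]]^T, v_3 = [[1, 0, 0]]^T

We seek v_1 ∈ ker((A - 6I)^3) \ ker((A - 6I)^2), then set v_{i+1} = (A - 6I) v_i.

One such chain is v_1 = [[1, 0, 1]]^T, v_2 = [[-1, 1, -1]]^T, v_3 = [[1, 0, 0]]^T. Check: (A - 6I) v_3 = [[0, 0, 0]]^T = 0.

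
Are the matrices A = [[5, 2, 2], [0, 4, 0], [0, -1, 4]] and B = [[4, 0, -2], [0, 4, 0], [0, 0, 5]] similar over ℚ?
Both have characteristic polynomial (x - 5)(x - 4)^2, but the minimal polynomial of A is (x - 5)(x - 4)^2 while the minimal polynomial of B is (x - 5)(x - 4). The minimal polynomial is a similarity invariant, so A and B are not similar.

No.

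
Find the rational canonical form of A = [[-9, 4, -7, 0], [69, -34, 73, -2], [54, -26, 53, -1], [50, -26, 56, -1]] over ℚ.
R = [[0, 0, 0, -6], [1, 0, 0, 19], [0, 1, 0, -21], [0, 0, 1, 9]]

The invariant factors of A (the non-unit diagonal entries of the Smith normal form of xI - A over ℚ[x]) are (x - 6)(x - 1)^3, each dividing the next. The characteristic polynomial is their product, (x - 6)(x - 1)^3.

The rational canonical form is the block-diagonal matrix of companion matrices C(f_i):
R = [[0, 0, 0, -6], [1, 0, 0, 19], [0, 1, 0, -21], [0, 0, 1, 9]].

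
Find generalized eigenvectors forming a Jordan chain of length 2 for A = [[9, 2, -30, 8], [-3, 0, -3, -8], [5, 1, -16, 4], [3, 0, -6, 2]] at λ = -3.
We seek v_1 ∈ ker((A + 3I)^2) \ ker(A + 3I), then set v_{i+1} = (A + 3I) v_i.

One such chain is v_1 = [[0, 1, 0, 0]]^T, v_2 = [[2, 3, 1, 0]]^T. Check: (A + 3I) v_2 = [[0, 0, 0, 0]]^T = 0.

v_1 = [[0, 1, 0, 0]]^T, v_2 = [[2, 3, 1, 0]]^T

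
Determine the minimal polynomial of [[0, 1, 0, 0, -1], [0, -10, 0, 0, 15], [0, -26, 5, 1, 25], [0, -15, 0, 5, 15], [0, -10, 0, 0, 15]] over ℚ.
m_A(x) = x^2(x - 5)^2

The characteristic polynomial factors as x^2(x - 5)^3. The minimal polynomial is ∏(x - λ)^{k_λ} where k_λ is the size of the largest Jordan block at λ.

For λ = 0: rank(A) = 4, and the largest Jordan block has size 2 (the smallest k with rank(A^k) = rank(A^(k+1))).
For λ = 5: rank(A - 5I) = 3, and the largest Jordan block has size 2 (the smallest k with rank((A - 5I)^k) = rank((A - 5I)^(k+1))).

So m_A(x) = x^2(x - 5)^2.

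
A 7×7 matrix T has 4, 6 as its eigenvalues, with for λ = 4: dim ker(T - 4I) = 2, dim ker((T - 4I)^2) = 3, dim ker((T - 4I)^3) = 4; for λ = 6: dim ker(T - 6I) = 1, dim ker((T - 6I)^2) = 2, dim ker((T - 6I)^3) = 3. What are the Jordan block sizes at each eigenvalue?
Jordan blocks: (4, 3), (4, 1), (6, 3)

λ = 4: successive nullity increments [2, 1, 1] count blocks of size ≥ k; block sizes are [3, 1].
λ = 6: successive nullity increments [1, 1, 1] count blocks of size ≥ k; block sizes are [3].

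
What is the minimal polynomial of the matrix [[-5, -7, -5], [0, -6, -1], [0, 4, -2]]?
The characteristic polynomial factors as (x + 4)^2(x + 5). The minimal polynomial is ∏(x - λ)^{k_λ} where k_λ is the size of the largest Jordan block at λ.

For λ = -5: rank(A + 5I) = 2, and the largest Jordan block has size 1 (the smallest k with rank((A + 5I)^k) = rank((A + 5I)^(k+1))).
For λ = -4: rank(A + 4I) = 2, and the largest Jordan block has size 2 (the smallest k with rank((A + 4I)^k) = rank((A + 4I)^(k+1))).

So m_A(x) = (x + 4)^2(x + 5).

m_A(x) = (x + 4)^2(x + 5)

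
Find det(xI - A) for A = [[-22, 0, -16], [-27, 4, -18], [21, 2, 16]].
χ_A(x) = (x - 2)(x + 2)^2

xI - A = [[x + 22, 0, 16], [27, x - 4, 18], [-21, -2, x - 16]].

Expanding det(xI - A) along the first row:
det(xI - A) = + (x + 22)·det([[x - 4, 18], [-2, x - 16]]) - (0)·det([[27, 18], [-21, x - 16]]) + (16)·det([[27, x - 4], [-21, -2]]).

Evaluating gives χ_A(x) = x^3 + 2x^2 - 4x - 8 = (x - 2)(x + 2)^2.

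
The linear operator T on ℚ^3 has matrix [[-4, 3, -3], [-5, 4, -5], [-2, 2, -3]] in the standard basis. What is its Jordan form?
The characteristic polynomial is det(xI - A) = (x + 1)^3, so the eigenvalues are -1 (algebraic multiplicity 3).

For λ = -1: rank(A + I) = 1, rank((A + I)^2) = 0. The eigenspace has dimension 3 - 1 = 2, so there are 2 Jordan blocks; the rank sequence gives block sizes [2, 1].

Assembling the blocks gives the Jordan form J above.

J = [[-1, 1, 0], [0, -1, 0], [0, 0, -1]]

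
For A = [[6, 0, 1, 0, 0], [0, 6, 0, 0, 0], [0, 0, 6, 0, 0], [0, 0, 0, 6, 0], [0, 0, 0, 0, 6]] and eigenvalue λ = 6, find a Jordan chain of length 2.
We seek v_1 ∈ ker((A - 6I)^2) \ ker(A - 6I), then set v_{i+1} = (A - 6I) v_i.

One such chain is v_1 = [[-1, 3, 1, 0, -4]]^T, v_2 = [[1, 0, 0, 0, 0]]^T. Check: (A - 6I) v_2 = [[0, 0, 0, 0, 0]]^T = 0.

v_1 = [[-1, 3, 1, 0, -4]]^T, v_2 = [[1, 0, 0, 0, 0]]^T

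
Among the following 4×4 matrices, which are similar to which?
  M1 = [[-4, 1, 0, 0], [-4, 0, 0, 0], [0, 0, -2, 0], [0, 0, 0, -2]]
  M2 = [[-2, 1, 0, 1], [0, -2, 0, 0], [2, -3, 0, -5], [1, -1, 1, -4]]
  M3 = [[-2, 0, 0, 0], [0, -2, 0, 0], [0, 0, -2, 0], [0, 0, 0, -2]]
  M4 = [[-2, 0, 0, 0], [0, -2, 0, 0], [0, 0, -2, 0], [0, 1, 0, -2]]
3 classes: {M1, M4}, {M2}, {M3}

Characteristic polynomials: χ_{M1} = (x + 2)^4, χ_{M2} = (x + 2)^4, χ_{M3} = (x + 2)^4, χ_{M4} = (x + 2)^4.

{M1, M4}: invariant factors x + 2, x + 2, (x + 2)^2.

{M2}: invariant factors x + 2, (x + 2)^3.

{M3}: invariant factors x + 2, x + 2, x + 2, x + 2.

Matrices are similar if and only if their invariant-factor lists agree; the partition into similarity classes is {M1, M4}, {M2}, {M3}.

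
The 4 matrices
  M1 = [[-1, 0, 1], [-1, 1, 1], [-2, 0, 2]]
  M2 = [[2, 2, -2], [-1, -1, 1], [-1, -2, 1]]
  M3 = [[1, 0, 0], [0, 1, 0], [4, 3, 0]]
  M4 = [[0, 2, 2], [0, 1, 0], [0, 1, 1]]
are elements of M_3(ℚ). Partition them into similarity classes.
Characteristic polynomials: χ_{M1} = x(x - 1)^2, χ_{M2} = x(x - 1)^2, χ_{M3} = x(x - 1)^2, χ_{M4} = x(x - 1)^2.

{M1, M2, M4}: invariant factors x(x - 1)^2.

{M3}: invariant factors x - 1, x(x - 1).

Matrices are similar if and only if their invariant-factor lists agree; the partition into similarity classes is {M1, M2, M4}, {M3}.

2 classes: {M1, M2, M4}, {M3}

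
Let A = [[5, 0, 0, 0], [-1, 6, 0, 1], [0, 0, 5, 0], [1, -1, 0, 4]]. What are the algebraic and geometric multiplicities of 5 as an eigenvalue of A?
The characteristic polynomial is (x - 5)^4, so the factor x - 5 appears with exponent 4: the algebraic multiplicity is 4.

rank(A - 5I) = 1, so the eigenspace has dimension 4 - 1 = 3: the geometric multiplicity is 3.

Since 3 < 4, A is not diagonalizable.

algebraic multiplicity 4, geometric multiplicity 3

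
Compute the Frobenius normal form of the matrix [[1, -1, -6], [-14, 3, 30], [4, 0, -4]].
R = [[0, 0, -4], [1, 0, 3], [0, 1, 0]]

The invariant factors of A (the non-unit diagonal entries of the Smith normal form of xI - A over ℚ[x]) are x^3 - 3x + 4, each dividing the next. The characteristic polynomial is their product, x^3 - 3x + 4.

The rational canonical form is the block-diagonal matrix of companion matrices C(f_i):
R = [[0, 0, -4], [1, 0, 3], [0, 1, 0]].

Note the characteristic polynomial does not split into linear factors over ℚ, so A has no Jordan form over ℚ; the rational canonical form exists over any field.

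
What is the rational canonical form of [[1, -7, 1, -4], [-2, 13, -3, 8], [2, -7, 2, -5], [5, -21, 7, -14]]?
R = [[0, 0, 0, -6], [1, 0, 0, 9], [0, 1, 0, -3], [0, 0, 1, 2]]

The invariant factors of A (the non-unit diagonal entries of the Smith normal form of xI - A over ℚ[x]) are (x - 2)(x^3 + 3x - 3), each dividing the next. The characteristic polynomial is their product, (x - 2)(x^3 + 3x - 3).

The rational canonical form is the block-diagonal matrix of companion matrices C(f_i):
R = [[0, 0, 0, -6], [1, 0, 0, 9], [0, 1, 0, -3], [0, 0, 1, 2]].

Note the characteristic polynomial does not split into linear factors over ℚ, so A has no Jordan form over ℚ; the rational canonical form exists over any field.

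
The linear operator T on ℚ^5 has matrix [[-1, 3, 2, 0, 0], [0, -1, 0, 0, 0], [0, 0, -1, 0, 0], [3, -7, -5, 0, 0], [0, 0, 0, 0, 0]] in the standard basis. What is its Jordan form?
J = [[-1, 1, 0, 0, 0], [0, -1, 0, 0, 0], [0, 0, -1, 0, 0], [0, 0, 0, 0, 0], [0, 0, 0, 0, 0]]

The characteristic polynomial is det(xI - A) = x^2(x + 1)^3, so the eigenvalues are -1 (algebraic multiplicity 3), 0 (algebraic multiplicity 2).

For λ = -1: rank(A + I) = 3, rank((A + I)^2) = 2. The eigenspace has dimension 5 - 3 = 2, so there are 2 Jordan blocks; the rank sequence gives block sizes [2, 1].

For λ = 0: rank(A) = 3. The eigenspace has dimension 5 - 3 = 2, so there are 2 Jordan blocks; the rank sequence gives block sizes [1, 1].

Assembling the blocks gives the Jordan form J above.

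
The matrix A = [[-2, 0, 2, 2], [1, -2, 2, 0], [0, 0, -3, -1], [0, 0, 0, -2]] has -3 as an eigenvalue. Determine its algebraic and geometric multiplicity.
algebraic multiplicity 1, geometric multiplicity 1

The characteristic polynomial is (x + 2)^3(x + 3), so the factor x + 3 appears with exponent 1: the algebraic multiplicity is 1.

rank(A + 3I) = 3, so the eigenspace has dimension 4 - 3 = 1: the geometric multiplicity is 1.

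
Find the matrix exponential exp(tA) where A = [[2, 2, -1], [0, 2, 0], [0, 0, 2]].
A has Jordan form J = [[2, 1, 0], [0, 2, 0], [0, 0, 2]] with A = PJP^{-1}, so e^{tA} = P e^{tJ} P^{-1}.

For a Jordan block J_k(λ), e^{tJ_k(λ)} = e^{λt} · (I + tN + t^2 N^2/2! + ... + t^{k-1} N^{k-1}/(k-1)!) where N is the nilpotent superdiagonal part.

Assembling the blocks and conjugating back gives the entries of e^{tA} as shown above.

e^{tA} = [[e^{2*t}, 2*t*e^{2*t}, -t*e^{2*t}], [0, e^{2*t}, 0], [0, 0, e^{2*t}]]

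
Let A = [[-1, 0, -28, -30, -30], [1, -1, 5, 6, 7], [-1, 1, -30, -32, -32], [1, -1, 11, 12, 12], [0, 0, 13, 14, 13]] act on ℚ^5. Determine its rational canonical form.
The invariant factors of A (the non-unit diagonal entries of the Smith normal form of xI - A over ℚ[x]) are (x + 3)(x^2 + 2x + 2)^2, each dividing the next. The characteristic polynomial is their product, (x + 3)(x^2 + 2x + 2)^2.

The rational canonical form is the block-diagonal matrix of companion matrices C(f_i):
R = [[0, 0, 0, 0, -12], [1, 0, 0, 0, -28], [0, 1, 0, 0, -32], [0, 0, 1, 0, -20], [0, 0, 0, 1, -7]].

Note the characteristic polynomial does not split into linear factors over ℚ, so A has no Jordan form over ℚ; the rational canonical form exists over any field.

R = [[0, 0, 0, 0, -12], [1, 0, 0, 0, -28], [0, 1, 0, 0, -32], [0, 0, 1, 0, -20], [0, 0, 0, 1, -7]]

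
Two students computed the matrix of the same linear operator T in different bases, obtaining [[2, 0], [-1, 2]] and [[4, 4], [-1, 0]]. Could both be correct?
Yes.

Two matrices over a field are similar if and only if they have the same invariant factors.

Both A and B have characteristic polynomial (x - 2)^2 and minimal polynomial (x - 2)^2. Computing further, both have invariant factors (x - 2)^2. Hence A and B are similar.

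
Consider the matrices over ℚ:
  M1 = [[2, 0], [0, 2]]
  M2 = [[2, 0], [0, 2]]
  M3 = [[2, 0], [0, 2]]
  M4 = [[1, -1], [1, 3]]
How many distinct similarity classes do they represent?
2 classes: {M1, M2, M3}, {M4}

Characteristic polynomials: χ_{M1} = (x - 2)^2, χ_{M2} = (x - 2)^2, χ_{M3} = (x - 2)^2, χ_{M4} = (x - 2)^2.

{M1, M2, M3}: invariant factors x - 2, x - 2.

{M4}: invariant factors (x - 2)^2.

Matrices are similar if and only if their invariant-factor lists agree; the partition into similarity classes is {M1, M2, M3}, {M4}.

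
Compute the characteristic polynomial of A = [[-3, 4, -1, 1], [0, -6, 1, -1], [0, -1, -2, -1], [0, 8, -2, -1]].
xI - A = [[x + 3, -4, 1, -1], [0, x + 6, -1, 1], [0, 1, x + 2, 1], [0, -8, 2, x + 1]].

Expanding det(xI - A) along the first row:
det(xI - A) = + (x + 3)·det([[x + 6, -1, 1], [1, x + 2, 1], [-8, 2, x + 1]]) - (-4)·det([[0, -1, 1], [0, x + 2, 1], [0, 2, x + 1]]) + (1)·det([[0, x + 6, 1], [0, 1, 1], [0, -8, x + 1]]) - (-1)·det([[0, x + 6, -1], [0, 1, x + 2], [0, -8, 2]]).

Evaluating gives χ_A(x) = x^4 + 12x^3 + 54x^2 + 108x + 81 = (x + 3)^4.

χ_A(x) = (x + 3)^4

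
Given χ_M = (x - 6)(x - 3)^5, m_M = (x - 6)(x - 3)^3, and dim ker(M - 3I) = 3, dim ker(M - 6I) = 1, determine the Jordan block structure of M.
λ = 3: algebraic multiplicity 5 (exponent in χ_M), largest block size 3 (exponent in m_M), 3 blocks (geometric multiplicity). These force block sizes [3, 1, 1].
λ = 6: algebraic multiplicity 1 (exponent in χ_M), largest block size 1 (exponent in m_M), 1 block (geometric multiplicity). This forces block sizes [1].

Jordan blocks: (3, 3), (3, 1), (3, 1), (6, 1)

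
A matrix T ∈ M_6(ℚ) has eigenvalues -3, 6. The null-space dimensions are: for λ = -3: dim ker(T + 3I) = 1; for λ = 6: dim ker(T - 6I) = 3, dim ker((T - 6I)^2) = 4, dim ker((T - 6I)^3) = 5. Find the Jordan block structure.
λ = -3: successive nullity increments [1] count blocks of size ≥ k; block sizes are [1].
λ = 6: successive nullity increments [3, 1, 1] count blocks of size ≥ k; block sizes are [3, 1, 1].

Jordan blocks: (-3, 1), (6, 3), (6, 1), (6, 1)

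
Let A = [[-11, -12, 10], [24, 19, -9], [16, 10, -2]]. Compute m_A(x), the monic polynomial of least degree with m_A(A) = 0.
The characteristic polynomial factors as (x - 5)(x - 4)(x + 3). The minimal polynomial is ∏(x - λ)^{k_λ} where k_λ is the size of the largest Jordan block at λ.

For λ = -3: rank(A + 3I) = 2, and the largest Jordan block has size 1 (the smallest k with rank((A + 3I)^k) = rank((A + 3I)^(k+1))).
For λ = 4: rank(A - 4I) = 2, and the largest Jordan block has size 1 (the smallest k with rank((A - 4I)^k) = rank((A - 4I)^(k+1))).
For λ = 5: rank(A - 5I) = 2, and the largest Jordan block has size 1 (the smallest k with rank((A - 5I)^k) = rank((A - 5I)^(k+1))).

So m_A(x) = (x - 5)(x - 4)(x + 3).

m_A(x) = (x - 5)(x - 4)(x + 3)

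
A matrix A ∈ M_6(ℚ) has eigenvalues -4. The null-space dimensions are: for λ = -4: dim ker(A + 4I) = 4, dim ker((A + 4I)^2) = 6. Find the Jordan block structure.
λ = -4: successive nullity increments [4, 2] count blocks of size ≥ k; block sizes are [2, 2, 1, 1].

Jordan blocks: (-4, 2), (-4, 2), (-4, 1), (-4, 1)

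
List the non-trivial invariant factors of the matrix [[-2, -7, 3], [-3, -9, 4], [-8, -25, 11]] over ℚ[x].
x^3

The Jordan structure of A has elementary divisors x^3. Arranging the block sizes at each eigenvalue in decreasing order and taking row products gives the invariant factors.

Invariant factors (smallest first, each dividing the next): x^3.

Check: the last factor x^3 is the minimal polynomial, and the product x^3 is the characteristic polynomial.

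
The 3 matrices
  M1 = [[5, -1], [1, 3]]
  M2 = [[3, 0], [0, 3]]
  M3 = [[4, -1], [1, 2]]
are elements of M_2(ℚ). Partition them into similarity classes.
3 classes: {M1}, {M2}, {M3}

Characteristic polynomials: χ_{M1} = (x - 4)^2, χ_{M2} = (x - 3)^2, χ_{M3} = (x - 3)^2.

{M1}: invariant factors (x - 4)^2.

{M2}: invariant factors x - 3, x - 3.

{M3}: invariant factors (x - 3)^2.

Matrices are similar if and only if their invariant-factor lists agree; the partition into similarity classes is {M1}, {M2}, {M3}.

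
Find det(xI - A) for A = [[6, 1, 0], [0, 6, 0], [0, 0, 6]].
xI - A = [[x - 6, -1, 0], [0, x - 6, 0], [0, 0, x - 6]].

Expanding det(xI - A) along the first row:
det(xI - A) = + (x - 6)·det([[x - 6, 0], [0, x - 6]]) - (-1)·det([[0, 0], [0, x - 6]]) + (0)·det([[0, x - 6], [0, 0]]).

Evaluating gives χ_A(x) = x^3 - 18x^2 + 108x - 216 = (x - 6)^3.

χ_A(x) = (x - 6)^3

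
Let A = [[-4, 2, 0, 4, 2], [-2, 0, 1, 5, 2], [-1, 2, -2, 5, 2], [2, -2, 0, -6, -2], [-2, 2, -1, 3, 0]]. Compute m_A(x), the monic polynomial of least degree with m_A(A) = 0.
m_A(x) = (x + 2)^3(x + 4)

The characteristic polynomial factors as (x + 2)^4(x + 4). The minimal polynomial is ∏(x - λ)^{k_λ} where k_λ is the size of the largest Jordan block at λ.

For λ = -4: rank(A + 4I) = 4, and the largest Jordan block has size 1 (the smallest k with rank((A + 4I)^k) = rank((A + 4I)^(k+1))).
For λ = -2: rank(A + 2I) = 3, and the largest Jordan block has size 3 (the smallest k with rank((A + 2I)^k) = rank((A + 2I)^(k+1))).

So m_A(x) = (x + 2)^3(x + 4).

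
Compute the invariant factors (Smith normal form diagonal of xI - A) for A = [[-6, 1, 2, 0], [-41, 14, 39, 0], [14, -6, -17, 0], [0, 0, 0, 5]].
(x - 5)(x + 3)^3

The Jordan structure of A has elementary divisors (x + 3)^3, (x - 5). Arranging the block sizes at each eigenvalue in decreasing order and taking row products gives the invariant factors.

Invariant factors (smallest first, each dividing the next): (x - 5)(x + 3)^3.

Check: the last factor (x - 5)(x + 3)^3 is the minimal polynomial, and the product (x - 5)(x + 3)^3 is the characteristic polynomial.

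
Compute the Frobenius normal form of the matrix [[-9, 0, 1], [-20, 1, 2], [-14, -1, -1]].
The invariant factors of A (the non-unit diagonal entries of the Smith normal form of xI - A over ℚ[x]) are (x - 1)(x + 5)^2, each dividing the next. The characteristic polynomial is their product, (x - 1)(x + 5)^2.

The rational canonical form is the block-diagonal matrix of companion matrices C(f_i):
R = [[0, 0, 25], [1, 0, -15], [0, 1, -9]].

R = [[0, 0, 25], [1, 0, -15], [0, 1, -9]]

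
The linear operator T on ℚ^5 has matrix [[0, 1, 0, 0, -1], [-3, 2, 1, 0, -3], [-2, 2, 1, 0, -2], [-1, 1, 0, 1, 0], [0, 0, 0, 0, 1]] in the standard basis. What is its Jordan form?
J = [[1, 1, 0, 0, 0], [0, 1, 1, 0, 0], [0, 0, 1, 0, 0], [0, 0, 0, 1, 1], [0, 0, 0, 0, 1]]

The characteristic polynomial is det(xI - A) = (x - 1)^5, so the eigenvalues are 1 (algebraic multiplicity 5).

For λ = 1: rank(A - I) = 3, rank((A - I)^2) = 1, rank((A - I)^3) = 0. The eigenspace has dimension 5 - 3 = 2, so there are 2 Jordan blocks; the rank sequence gives block sizes [3, 2].

Assembling the blocks gives the Jordan form J above.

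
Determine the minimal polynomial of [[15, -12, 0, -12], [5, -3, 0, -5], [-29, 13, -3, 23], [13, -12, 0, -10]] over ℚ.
The characteristic polynomial factors as (x - 3)(x - 2)(x + 3)^2. The minimal polynomial is ∏(x - λ)^{k_λ} where k_λ is the size of the largest Jordan block at λ.

For λ = -3: rank(A + 3I) = 3, and the largest Jordan block has size 2 (the smallest k with rank((A + 3I)^k) = rank((A + 3I)^(k+1))).
For λ = 2: rank(A - 2I) = 3, and the largest Jordan block has size 1 (the smallest k with rank((A - 2I)^k) = rank((A - 2I)^(k+1))).
For λ = 3: rank(A - 3I) = 3, and the largest Jordan block has size 1 (the smallest k with rank((A - 3I)^k) = rank((A - 3I)^(k+1))).

So m_A(x) = (x - 3)(x - 2)(x + 3)^2.

m_A(x) = (x - 3)(x - 2)(x + 3)^2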